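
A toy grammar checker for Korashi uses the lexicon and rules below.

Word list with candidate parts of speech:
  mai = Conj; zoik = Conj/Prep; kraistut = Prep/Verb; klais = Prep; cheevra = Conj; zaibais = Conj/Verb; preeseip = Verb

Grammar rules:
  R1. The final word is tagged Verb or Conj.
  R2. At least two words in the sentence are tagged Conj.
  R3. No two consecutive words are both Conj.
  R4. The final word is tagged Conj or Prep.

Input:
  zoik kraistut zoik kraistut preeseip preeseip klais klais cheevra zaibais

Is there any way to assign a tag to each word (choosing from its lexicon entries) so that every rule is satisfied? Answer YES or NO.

NO

Candidates per position — 1:zoik {Conj,Prep}; 2:kraistut {Prep,Verb}; 3:zoik {Conj,Prep}; 4:kraistut {Prep,Verb}; 5:preeseip {Verb}; 6:preeseip {Verb}; 7:klais {Prep}; 8:klais {Prep}; 9:cheevra {Conj}; 10:zaibais {Conj,Verb}.
Every candidate sequence violates at least one rule; no consistent tagging exists.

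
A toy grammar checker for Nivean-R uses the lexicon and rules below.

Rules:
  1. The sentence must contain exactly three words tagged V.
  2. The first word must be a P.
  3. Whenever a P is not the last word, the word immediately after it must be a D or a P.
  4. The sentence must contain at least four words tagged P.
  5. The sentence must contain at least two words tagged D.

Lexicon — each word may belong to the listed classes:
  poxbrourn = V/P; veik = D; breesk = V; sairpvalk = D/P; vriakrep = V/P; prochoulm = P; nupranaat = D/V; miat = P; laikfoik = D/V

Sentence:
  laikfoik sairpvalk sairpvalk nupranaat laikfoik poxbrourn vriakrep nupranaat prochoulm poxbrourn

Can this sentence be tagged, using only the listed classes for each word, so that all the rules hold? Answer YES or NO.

NO

Candidates per position — 1:laikfoik {D,V}; 2:sairpvalk {D,P}; 3:sairpvalk {D,P}; 4:nupranaat {D,V}; 5:laikfoik {D,V}; 6:poxbrourn {V,P}; 7:vriakrep {V,P}; 8:nupranaat {D,V}; 9:prochoulm {P}; 10:poxbrourn {V,P}.
Rule 2 cannot be satisfied by any choice of tags from the lexicon.
So there is no consistent tagging.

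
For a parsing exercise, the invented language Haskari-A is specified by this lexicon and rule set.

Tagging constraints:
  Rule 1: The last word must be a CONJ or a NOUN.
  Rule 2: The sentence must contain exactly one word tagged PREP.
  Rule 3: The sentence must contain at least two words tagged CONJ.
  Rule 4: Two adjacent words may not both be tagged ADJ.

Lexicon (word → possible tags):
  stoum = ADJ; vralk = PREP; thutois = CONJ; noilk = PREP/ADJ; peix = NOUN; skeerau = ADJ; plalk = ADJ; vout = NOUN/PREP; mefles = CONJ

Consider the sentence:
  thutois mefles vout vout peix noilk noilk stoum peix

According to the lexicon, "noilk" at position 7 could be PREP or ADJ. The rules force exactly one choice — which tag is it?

Candidates per position — 1:thutois {CONJ}; 2:mefles {CONJ}; 3:vout {NOUN,PREP}; 4:vout {NOUN,PREP}; 5:peix {NOUN}; 6:noilk {PREP,ADJ}; 7:noilk {PREP,ADJ}; 8:stoum {ADJ}; 9:peix {NOUN}.
Position 7: ADJ is ruled out by rule 4; that leaves PREP.
Position 3: PREP is ruled out by rule 2; that leaves NOUN.
Position 4: PREP is ruled out by rule 2; that leaves NOUN.
Position 6: PREP is ruled out by rule 2; that leaves ADJ.
The only consistent sequence is: CONJ CONJ NOUN NOUN NOUN ADJ PREP ADJ NOUN.
Rule-by-rule: rule 1 ✓; rule 2 ✓; rule 3 ✓; rule 4 ✓.

PREP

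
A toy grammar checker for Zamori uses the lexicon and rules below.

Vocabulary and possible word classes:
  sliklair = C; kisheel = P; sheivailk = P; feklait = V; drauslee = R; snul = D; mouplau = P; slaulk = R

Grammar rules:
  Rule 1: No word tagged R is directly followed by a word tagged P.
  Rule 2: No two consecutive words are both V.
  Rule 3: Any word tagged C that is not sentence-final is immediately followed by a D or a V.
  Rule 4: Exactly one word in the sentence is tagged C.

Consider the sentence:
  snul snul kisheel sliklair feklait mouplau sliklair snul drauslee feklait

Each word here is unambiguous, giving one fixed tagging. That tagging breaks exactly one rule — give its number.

4

Fixed tagging: D D P C V P C D R V.
Applying the rules: R1 ✓, R2 ✓, R3 ✓, R4 ✗.
Only rule 4 fails.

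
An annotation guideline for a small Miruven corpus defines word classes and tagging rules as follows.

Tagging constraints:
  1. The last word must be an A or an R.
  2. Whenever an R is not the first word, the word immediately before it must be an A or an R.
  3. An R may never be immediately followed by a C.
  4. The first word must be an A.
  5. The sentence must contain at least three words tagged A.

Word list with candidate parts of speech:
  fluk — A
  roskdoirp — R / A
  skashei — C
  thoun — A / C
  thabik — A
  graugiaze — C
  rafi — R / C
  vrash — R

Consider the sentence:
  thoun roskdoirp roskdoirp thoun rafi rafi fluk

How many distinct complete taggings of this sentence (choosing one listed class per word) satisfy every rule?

10

Candidates per position — 1:thoun {A,C}; 2:roskdoirp {R,A}; 3:roskdoirp {R,A}; 4:thoun {A,C}; 5:rafi {R,C}; 6:rafi {R,C}; 7:fluk {A}.
There are 64 candidate sequences in total.
Checking each against the rules leaves 10 sequences.
Count = 10.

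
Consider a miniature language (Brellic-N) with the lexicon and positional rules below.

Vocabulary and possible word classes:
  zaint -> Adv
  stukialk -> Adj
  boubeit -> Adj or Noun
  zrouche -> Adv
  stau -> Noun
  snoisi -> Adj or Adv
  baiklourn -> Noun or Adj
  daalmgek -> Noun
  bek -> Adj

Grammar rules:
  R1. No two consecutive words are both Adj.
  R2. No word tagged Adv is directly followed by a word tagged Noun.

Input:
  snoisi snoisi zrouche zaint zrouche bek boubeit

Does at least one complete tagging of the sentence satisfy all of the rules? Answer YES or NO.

Candidates per position — 1:snoisi {Adj,Adv}; 2:snoisi {Adj,Adv}; 3:zrouche {Adv}; 4:zaint {Adv}; 5:zrouche {Adv}; 6:bek {Adj}; 7:boubeit {Adj,Noun}.
One satisfying assignment: Adv Adj Adv Adv Adv Adj Noun.
Verifying each rule — rule 1 ✓; rule 2 ✓.

YES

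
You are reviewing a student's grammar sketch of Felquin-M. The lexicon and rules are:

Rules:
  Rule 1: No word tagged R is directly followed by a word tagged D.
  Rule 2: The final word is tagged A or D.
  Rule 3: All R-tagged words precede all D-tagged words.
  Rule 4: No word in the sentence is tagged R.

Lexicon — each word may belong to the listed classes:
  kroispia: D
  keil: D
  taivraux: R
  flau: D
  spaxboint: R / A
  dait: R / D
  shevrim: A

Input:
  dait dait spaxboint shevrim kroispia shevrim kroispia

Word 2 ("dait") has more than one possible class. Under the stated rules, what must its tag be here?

D

Candidates per position — 1:dait {R,D}; 2:dait {R,D}; 3:spaxboint {R,A}; 4:shevrim {A}; 5:kroispia {D}; 6:shevrim {A}; 7:kroispia {D}.
Word 1 cannot be R — rule 4 would then fail for every completion. It is D.
Word 2 cannot be R — rule 3 would then fail for every completion. It is D.
Word 3 cannot be R — rule 3 would then fail for every completion. It is A.
That leaves exactly one tagging: D D A A D A D.
Verifying each rule — rule 1 satisfied; rule 2 satisfied; rule 3 satisfied; rule 4 satisfied.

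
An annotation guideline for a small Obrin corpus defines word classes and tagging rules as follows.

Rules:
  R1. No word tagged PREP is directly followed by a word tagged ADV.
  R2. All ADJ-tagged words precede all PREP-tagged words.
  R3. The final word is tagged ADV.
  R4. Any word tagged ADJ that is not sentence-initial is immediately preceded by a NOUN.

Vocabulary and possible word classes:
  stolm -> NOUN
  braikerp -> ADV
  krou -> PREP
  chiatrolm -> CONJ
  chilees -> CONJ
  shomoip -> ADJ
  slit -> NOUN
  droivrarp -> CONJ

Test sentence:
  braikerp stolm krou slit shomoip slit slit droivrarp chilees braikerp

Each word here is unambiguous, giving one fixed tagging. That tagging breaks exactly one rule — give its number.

2

Fixed tagging: ADV NOUN PREP NOUN ADJ NOUN NOUN CONJ CONJ ADV.
Applying the rules: R1 ok, R2 fails, R3 ok, R4 ok.
Only rule 2 fails.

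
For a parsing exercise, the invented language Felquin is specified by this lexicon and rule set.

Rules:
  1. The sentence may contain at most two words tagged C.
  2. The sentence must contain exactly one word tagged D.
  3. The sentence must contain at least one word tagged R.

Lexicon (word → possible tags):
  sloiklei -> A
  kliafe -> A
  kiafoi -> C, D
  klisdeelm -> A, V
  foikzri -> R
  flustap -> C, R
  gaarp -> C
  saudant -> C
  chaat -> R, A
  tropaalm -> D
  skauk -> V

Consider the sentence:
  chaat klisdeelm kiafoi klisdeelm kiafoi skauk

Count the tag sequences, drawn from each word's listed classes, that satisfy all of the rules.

Candidates per position — 1:chaat {R,A}; 2:klisdeelm {A,V}; 3:kiafoi {C,D}; 4:klisdeelm {A,V}; 5:kiafoi {C,D}; 6:skauk {V}.
There are 32 candidate sequences in total.
Checking each against the rules leaves 8 sequences.
Count = 8.

8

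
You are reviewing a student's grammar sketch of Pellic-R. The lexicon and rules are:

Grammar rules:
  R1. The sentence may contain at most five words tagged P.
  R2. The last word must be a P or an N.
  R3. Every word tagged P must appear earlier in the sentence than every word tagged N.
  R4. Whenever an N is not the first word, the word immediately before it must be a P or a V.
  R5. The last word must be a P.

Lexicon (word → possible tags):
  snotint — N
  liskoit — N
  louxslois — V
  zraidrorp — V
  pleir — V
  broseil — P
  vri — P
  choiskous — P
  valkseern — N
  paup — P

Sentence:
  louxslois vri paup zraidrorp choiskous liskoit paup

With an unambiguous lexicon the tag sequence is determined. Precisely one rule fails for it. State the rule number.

Fixed tagging: V P P V P N P.
Rule check: R1 pass, R2 pass, R3 fail, R4 pass, R5 pass.
Only rule 3 fails.

3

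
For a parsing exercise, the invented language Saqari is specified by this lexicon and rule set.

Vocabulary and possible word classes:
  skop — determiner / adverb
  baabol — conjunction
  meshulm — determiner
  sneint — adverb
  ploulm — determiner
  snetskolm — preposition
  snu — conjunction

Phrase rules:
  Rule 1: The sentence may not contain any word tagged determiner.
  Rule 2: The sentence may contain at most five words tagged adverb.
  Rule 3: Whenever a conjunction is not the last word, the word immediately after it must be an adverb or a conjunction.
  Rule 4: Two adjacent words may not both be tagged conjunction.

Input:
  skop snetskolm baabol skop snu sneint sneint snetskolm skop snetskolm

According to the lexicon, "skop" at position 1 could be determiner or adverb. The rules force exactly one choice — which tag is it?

adverb

Candidates per position — 1:skop {determiner,adverb}; 2:snetskolm {preposition}; 3:baabol {conjunction}; 4:skop {determiner,adverb}; 5:snu {conjunction}; 6:sneint {adverb}; 7:sneint {adverb}; 8:snetskolm {preposition}; 9:skop {determiner,adverb}; 10:snetskolm {preposition}.
Position 1: determiner is ruled out by rule 1; that leaves adverb.
Position 4: determiner is ruled out by rule 1; that leaves adverb.
Position 9: determiner is ruled out by rule 1; that leaves adverb.
The only consistent sequence is: adverb preposition conjunction adverb conjunction adverb adverb preposition adverb preposition.
Verifying each rule — rule 1 ok; rule 2 ok; rule 3 ok; rule 4 ok.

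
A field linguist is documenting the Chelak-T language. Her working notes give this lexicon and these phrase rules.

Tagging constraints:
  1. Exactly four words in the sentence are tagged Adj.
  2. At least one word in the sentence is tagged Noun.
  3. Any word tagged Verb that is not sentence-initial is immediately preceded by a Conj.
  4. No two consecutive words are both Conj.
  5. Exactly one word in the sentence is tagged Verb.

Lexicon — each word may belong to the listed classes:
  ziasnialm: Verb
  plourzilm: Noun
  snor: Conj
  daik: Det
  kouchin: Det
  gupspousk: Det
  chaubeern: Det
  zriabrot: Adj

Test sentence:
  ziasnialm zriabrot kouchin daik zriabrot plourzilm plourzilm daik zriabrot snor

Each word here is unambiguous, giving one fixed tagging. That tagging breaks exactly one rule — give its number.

Fixed tagging: Verb Adj Det Det Adj Noun Noun Det Adj Conj.
Applying the rules: R1 ✗, R2 ✓, R3 ✓, R4 ✓, R5 ✓.
Only rule 1 fails.

1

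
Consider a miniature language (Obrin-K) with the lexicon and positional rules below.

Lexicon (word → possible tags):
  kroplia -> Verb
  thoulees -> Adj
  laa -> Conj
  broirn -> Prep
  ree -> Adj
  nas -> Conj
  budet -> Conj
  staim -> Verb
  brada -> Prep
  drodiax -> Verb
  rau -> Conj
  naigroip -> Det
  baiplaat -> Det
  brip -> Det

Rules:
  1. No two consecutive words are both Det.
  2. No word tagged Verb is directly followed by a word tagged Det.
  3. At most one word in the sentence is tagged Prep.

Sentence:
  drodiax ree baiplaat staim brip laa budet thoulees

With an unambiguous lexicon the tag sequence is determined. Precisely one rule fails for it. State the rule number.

Fixed tagging: Verb Adj Det Verb Det Conj Conj Adj.
Rule check: R1 holds, R2 violated, R3 holds.
Only rule 2 fails.

2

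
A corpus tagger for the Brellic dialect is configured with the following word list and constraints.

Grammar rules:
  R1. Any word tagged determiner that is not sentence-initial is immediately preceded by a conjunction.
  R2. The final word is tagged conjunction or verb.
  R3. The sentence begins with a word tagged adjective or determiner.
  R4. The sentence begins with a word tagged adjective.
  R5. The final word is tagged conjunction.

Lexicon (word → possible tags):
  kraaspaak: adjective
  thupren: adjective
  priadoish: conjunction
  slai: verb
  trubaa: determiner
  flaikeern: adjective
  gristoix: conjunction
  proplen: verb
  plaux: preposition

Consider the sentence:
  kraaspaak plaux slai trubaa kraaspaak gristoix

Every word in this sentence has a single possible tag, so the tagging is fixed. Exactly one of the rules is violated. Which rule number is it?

Fixed tagging: adjective preposition verb determiner adjective conjunction.
Checking each rule: R1 fail, R2 pass, R3 pass, R4 pass, R5 pass.
Only rule 1 fails.

1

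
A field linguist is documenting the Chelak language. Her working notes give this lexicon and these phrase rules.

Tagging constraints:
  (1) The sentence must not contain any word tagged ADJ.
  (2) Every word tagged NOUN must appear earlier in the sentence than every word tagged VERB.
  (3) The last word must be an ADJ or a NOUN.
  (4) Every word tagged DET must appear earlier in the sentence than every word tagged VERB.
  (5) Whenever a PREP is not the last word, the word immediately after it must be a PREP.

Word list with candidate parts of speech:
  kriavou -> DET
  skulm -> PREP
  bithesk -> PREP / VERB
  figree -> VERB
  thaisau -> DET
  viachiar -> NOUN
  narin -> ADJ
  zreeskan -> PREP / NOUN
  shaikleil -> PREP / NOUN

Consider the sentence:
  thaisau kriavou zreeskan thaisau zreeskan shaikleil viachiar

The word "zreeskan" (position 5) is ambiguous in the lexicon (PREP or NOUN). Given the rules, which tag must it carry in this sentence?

Candidates per position — 1:thaisau {DET}; 2:kriavou {DET}; 3:zreeskan {PREP,NOUN}; 4:thaisau {DET}; 5:zreeskan {PREP,NOUN}; 6:shaikleil {PREP,NOUN}; 7:viachiar {NOUN}.
Position 3: tagging it PREP would leave rule 5 unsatisfiable, so it must be NOUN.
Position 5: tagging it PREP would leave rule 5 unsatisfiable, so it must be NOUN.
Position 6: tagging it PREP would leave rule 5 unsatisfiable, so it must be NOUN.
The only consistent sequence is: DET DET NOUN DET NOUN NOUN NOUN.
Checking: rule 1 holds; rule 2 holds; rule 3 holds; rule 4 holds; rule 5 holds.

NOUN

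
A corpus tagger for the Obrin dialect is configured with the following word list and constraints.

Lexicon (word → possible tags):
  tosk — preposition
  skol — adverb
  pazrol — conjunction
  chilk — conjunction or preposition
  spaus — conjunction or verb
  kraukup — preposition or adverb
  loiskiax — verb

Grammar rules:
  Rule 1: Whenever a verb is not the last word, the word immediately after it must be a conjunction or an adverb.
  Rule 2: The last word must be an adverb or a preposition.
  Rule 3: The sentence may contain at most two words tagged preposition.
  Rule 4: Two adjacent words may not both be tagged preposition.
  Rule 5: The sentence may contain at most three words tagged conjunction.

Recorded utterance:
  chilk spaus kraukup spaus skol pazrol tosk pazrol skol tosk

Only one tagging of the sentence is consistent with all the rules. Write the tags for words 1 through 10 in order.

conjunction verb adverb verb adverb conjunction preposition conjunction adverb preposition

Candidates per position — 1:chilk {conjunction,preposition}; 2:spaus {conjunction,verb}; 3:kraukup {preposition,adverb}; 4:spaus {conjunction,verb}; 5:skol {adverb}; 6:pazrol {conjunction}; 7:tosk {preposition}; 8:pazrol {conjunction}; 9:skol {adverb}; 10:tosk {preposition}.
Position 1: preposition is ruled out by rule 3; that leaves conjunction.
Position 2: conjunction is ruled out by rule 5; that leaves verb.
Position 3: preposition is ruled out by rule 1; that leaves adverb.
Position 4: conjunction is ruled out by rule 5; that leaves verb.
That leaves exactly one tagging: conjunction verb adverb verb adverb conjunction preposition conjunction adverb preposition.
Verifying each rule — rule 1 holds; rule 2 holds; rule 3 holds; rule 4 holds; rule 5 holds.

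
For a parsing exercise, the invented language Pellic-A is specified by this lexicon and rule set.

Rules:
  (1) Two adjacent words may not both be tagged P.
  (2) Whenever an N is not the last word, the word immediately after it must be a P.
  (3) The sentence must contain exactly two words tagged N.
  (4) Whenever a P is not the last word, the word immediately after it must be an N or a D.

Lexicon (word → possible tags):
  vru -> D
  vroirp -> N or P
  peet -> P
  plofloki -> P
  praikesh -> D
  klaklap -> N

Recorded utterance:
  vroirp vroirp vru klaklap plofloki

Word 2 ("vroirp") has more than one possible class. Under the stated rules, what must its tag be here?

Candidates per position — 1:vroirp {N,P}; 2:vroirp {N,P}; 3:vru {D}; 4:klaklap {N}; 5:plofloki {P}.
Position 2: N is ruled out by rule 2; that leaves P.
Position 1: P is ruled out by rule 1; that leaves N.
The unique satisfying tagging is: N P D N P.
Rule-by-rule: rule 1 holds; rule 2 holds; rule 3 holds; rule 4 holds.

P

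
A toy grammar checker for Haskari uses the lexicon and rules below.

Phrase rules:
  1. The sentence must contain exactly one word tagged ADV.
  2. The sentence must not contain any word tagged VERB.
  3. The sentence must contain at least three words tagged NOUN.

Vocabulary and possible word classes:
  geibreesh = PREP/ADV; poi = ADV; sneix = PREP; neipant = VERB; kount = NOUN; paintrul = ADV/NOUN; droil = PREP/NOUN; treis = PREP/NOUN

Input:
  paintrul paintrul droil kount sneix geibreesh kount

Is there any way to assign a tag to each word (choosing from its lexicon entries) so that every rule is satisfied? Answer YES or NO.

YES

Candidates per position — 1:paintrul {ADV,NOUN}; 2:paintrul {ADV,NOUN}; 3:droil {PREP,NOUN}; 4:kount {NOUN}; 5:sneix {PREP}; 6:geibreesh {PREP,ADV}; 7:kount {NOUN}.
One satisfying assignment: NOUN ADV PREP NOUN PREP PREP NOUN.
Check: rule 1 ✓; rule 2 ✓; rule 3 ✓.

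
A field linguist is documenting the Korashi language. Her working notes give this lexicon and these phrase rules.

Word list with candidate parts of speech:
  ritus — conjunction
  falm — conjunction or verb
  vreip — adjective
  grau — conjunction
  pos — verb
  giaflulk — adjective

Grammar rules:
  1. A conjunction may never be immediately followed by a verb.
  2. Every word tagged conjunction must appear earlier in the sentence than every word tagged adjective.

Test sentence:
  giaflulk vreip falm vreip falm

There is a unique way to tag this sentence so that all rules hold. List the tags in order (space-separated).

Candidates per position — 1:giaflulk {adjective}; 2:vreip {adjective}; 3:falm {conjunction,verb}; 4:vreip {adjective}; 5:falm {conjunction,verb}.
At position 3, choosing conjunction makes rule 2 impossible to satisfy; hence verb.
At position 5, choosing conjunction makes rule 2 impossible to satisfy; hence verb.
So the tagging must be: adjective adjective verb adjective verb.
Check: rule 1 ok; rule 2 ok.

adjective adjective verb adjective verb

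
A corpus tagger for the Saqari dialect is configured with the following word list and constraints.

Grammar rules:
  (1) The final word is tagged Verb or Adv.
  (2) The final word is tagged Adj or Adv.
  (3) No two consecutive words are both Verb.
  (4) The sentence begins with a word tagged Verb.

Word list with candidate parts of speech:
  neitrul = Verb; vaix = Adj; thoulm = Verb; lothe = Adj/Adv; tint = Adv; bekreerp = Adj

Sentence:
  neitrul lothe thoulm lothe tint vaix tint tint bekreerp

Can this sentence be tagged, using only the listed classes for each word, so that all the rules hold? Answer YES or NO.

NO

Candidates per position — 1:neitrul {Verb}; 2:lothe {Adj,Adv}; 3:thoulm {Verb}; 4:lothe {Adj,Adv}; 5:tint {Adv}; 6:vaix {Adj}; 7:tint {Adv}; 8:tint {Adv}; 9:bekreerp {Adj}.
Rule 1 cannot be satisfied by any choice of tags from the lexicon.
So there is no consistent tagging.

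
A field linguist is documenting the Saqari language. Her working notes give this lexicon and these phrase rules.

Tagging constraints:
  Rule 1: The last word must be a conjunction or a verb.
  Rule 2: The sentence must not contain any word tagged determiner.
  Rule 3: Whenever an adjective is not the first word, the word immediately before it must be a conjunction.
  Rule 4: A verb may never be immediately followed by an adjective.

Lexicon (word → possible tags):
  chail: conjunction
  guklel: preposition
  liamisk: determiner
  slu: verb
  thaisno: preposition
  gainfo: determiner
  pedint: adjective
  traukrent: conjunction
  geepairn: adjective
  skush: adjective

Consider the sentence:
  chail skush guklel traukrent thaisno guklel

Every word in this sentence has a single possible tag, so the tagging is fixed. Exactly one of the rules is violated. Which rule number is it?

1

Fixed tagging: conjunction adjective preposition conjunction preposition preposition.
Rule check: R1 ✗, R2 ✓, R3 ✓, R4 ✓.
Only rule 1 fails.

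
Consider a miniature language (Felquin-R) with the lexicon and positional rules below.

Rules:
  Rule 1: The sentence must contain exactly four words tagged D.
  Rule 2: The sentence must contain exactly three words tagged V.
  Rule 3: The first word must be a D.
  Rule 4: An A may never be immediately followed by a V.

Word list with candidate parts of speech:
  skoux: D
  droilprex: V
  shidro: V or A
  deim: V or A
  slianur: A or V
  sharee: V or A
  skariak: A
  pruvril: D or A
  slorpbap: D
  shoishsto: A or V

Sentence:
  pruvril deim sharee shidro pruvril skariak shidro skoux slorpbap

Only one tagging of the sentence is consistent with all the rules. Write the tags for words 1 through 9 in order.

D V V V D A A D D

Candidates per position — 1:pruvril {D,A}; 2:deim {V,A}; 3:sharee {V,A}; 4:shidro {V,A}; 5:pruvril {D,A}; 6:skariak {A}; 7:shidro {V,A}; 8:skoux {D}; 9:slorpbap {D}.
Position 1: A is ruled out by rule 1; that leaves D.
Position 5: A is ruled out by rule 1; that leaves D.
Position 7: V is ruled out by rule 4; that leaves A.
Position 2: A is ruled out by rule 2; that leaves V.
Position 3: A is ruled out by rule 2; that leaves V.
Position 4: A is ruled out by rule 2; that leaves V.
The unique satisfying tagging is: D V V V D A A D D.
Check: rule 1 holds; rule 2 holds; rule 3 holds; rule 4 holds.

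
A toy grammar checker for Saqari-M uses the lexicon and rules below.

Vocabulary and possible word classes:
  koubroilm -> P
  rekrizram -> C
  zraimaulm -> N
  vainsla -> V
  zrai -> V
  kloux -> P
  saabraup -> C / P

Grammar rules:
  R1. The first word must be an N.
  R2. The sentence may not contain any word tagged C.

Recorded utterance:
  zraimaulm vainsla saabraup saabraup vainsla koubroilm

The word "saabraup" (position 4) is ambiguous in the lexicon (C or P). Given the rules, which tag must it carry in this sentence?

P

Candidates per position — 1:zraimaulm {N}; 2:vainsla {V}; 3:saabraup {C,P}; 4:saabraup {C,P}; 5:vainsla {V}; 6:koubroilm {P}.
Position 3: tagging it C would leave rule 2 unsatisfiable, so it must be P.
Position 4: tagging it C would leave rule 2 unsatisfiable, so it must be P.
The only consistent sequence is: N V P P V P.
Checking: rule 1 satisfied; rule 2 satisfied.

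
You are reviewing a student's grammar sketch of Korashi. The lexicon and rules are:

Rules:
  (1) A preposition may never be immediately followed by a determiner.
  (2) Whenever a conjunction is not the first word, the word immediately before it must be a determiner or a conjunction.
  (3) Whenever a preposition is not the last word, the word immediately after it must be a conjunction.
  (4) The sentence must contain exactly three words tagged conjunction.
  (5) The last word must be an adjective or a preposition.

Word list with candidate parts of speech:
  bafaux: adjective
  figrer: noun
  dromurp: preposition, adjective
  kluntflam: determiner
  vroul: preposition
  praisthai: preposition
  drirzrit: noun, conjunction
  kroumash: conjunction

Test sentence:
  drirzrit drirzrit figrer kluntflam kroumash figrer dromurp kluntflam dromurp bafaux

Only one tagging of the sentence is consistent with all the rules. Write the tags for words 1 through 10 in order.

Candidates per position — 1:drirzrit {noun,conjunction}; 2:drirzrit {noun,conjunction}; 3:figrer {noun}; 4:kluntflam {determiner}; 5:kroumash {conjunction}; 6:figrer {noun}; 7:dromurp {preposition,adjective}; 8:kluntflam {determiner}; 9:dromurp {preposition,adjective}; 10:bafaux {adjective}.
At position 1, choosing noun makes rule 4 impossible to satisfy; hence conjunction.
At position 2, choosing noun makes rule 4 impossible to satisfy; hence conjunction.
At position 7, choosing preposition makes rule 1 impossible to satisfy; hence adjective.
At position 9, choosing preposition makes rule 3 impossible to satisfy; hence adjective.
So the tagging must be: conjunction conjunction noun determiner conjunction noun adjective determiner adjective adjective.
Rule-by-rule: rule 1 holds; rule 2 holds; rule 3 holds; rule 4 holds; rule 5 holds.

conjunction conjunction noun determiner conjunction noun adjective determiner adjective adjective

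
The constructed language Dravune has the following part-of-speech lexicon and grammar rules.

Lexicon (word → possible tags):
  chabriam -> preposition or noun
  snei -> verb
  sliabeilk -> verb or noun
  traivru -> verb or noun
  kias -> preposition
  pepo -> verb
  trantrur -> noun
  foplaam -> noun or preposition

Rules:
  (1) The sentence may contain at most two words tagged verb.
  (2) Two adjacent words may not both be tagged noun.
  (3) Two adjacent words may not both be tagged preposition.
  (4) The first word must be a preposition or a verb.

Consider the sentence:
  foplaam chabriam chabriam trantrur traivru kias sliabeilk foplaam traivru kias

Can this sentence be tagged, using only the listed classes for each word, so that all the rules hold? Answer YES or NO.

Candidates per position — 1:foplaam {noun,preposition}; 2:chabriam {preposition,noun}; 3:chabriam {preposition,noun}; 4:trantrur {noun}; 5:traivru {verb,noun}; 6:kias {preposition}; 7:sliabeilk {verb,noun}; 8:foplaam {noun,preposition}; 9:traivru {verb,noun}; 10:kias {preposition}.
One satisfying assignment: preposition noun preposition noun verb preposition noun preposition verb preposition.
Verifying each rule — rule 1 satisfied; rule 2 satisfied; rule 3 satisfied; rule 4 satisfied.

YES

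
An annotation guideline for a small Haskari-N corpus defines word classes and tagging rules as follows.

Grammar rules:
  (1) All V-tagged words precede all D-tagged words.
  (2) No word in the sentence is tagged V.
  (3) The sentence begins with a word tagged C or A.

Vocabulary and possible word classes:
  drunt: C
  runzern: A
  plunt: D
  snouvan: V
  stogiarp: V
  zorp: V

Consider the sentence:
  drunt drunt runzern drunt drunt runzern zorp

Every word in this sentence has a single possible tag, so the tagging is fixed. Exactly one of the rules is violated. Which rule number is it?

Fixed tagging: C C A C C A V.
Checking each rule: R1 ✓, R2 ✗, R3 ✓.
Only rule 2 fails.

2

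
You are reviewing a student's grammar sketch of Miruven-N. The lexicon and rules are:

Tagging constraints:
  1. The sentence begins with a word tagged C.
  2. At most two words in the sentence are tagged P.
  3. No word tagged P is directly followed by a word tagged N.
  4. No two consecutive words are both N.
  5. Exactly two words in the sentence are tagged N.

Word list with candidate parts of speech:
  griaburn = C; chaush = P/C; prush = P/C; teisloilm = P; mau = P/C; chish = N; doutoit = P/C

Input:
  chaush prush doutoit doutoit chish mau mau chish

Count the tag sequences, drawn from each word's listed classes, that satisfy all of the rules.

7

Candidates per position — 1:chaush {P,C}; 2:prush {P,C}; 3:doutoit {P,C}; 4:doutoit {P,C}; 5:chish {N}; 6:mau {P,C}; 7:mau {P,C}; 8:chish {N}.
There are 64 candidate sequences in total.
Checking each against the rules leaves 7 sequences.
Count = 7.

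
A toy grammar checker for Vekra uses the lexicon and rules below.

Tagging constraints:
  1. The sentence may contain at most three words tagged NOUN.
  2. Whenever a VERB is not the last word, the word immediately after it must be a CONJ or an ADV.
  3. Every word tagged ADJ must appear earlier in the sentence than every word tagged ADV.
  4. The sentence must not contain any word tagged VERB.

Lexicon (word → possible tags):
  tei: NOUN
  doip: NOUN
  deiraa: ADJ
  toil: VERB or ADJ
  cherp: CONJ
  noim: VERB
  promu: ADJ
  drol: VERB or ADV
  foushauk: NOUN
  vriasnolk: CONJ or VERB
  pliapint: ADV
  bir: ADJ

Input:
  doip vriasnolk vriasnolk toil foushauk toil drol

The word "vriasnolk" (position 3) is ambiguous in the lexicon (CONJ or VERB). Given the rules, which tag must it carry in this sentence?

Candidates per position — 1:doip {NOUN}; 2:vriasnolk {CONJ,VERB}; 3:vriasnolk {CONJ,VERB}; 4:toil {VERB,ADJ}; 5:foushauk {NOUN}; 6:toil {VERB,ADJ}; 7:drol {VERB,ADV}.
At position 2, choosing VERB makes rule 4 impossible to satisfy; hence CONJ.
At position 3, choosing VERB makes rule 2 impossible to satisfy; hence CONJ.
At position 4, choosing VERB makes rule 2 impossible to satisfy; hence ADJ.
At position 6, choosing VERB makes rule 4 impossible to satisfy; hence ADJ.
At position 7, choosing VERB makes rule 4 impossible to satisfy; hence ADV.
The unique satisfying tagging is: NOUN CONJ CONJ ADJ NOUN ADJ ADV.
Verifying each rule — rule 1 holds; rule 2 holds; rule 3 holds; rule 4 holds.

CONJ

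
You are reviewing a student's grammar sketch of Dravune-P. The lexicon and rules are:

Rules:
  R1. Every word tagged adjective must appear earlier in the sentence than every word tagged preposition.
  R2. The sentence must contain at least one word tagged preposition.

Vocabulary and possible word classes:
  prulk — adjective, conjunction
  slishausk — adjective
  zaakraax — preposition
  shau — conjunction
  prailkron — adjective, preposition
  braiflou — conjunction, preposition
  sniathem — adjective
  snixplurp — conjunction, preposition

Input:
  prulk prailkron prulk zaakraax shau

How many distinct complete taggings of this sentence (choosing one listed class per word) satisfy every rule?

Candidates per position — 1:prulk {adjective,conjunction}; 2:prailkron {adjective,preposition}; 3:prulk {adjective,conjunction}; 4:zaakraax {preposition}; 5:shau {conjunction}.
There are 8 candidate sequences in total.
Checking each against the rules leaves 6 sequences.
Count = 6.

6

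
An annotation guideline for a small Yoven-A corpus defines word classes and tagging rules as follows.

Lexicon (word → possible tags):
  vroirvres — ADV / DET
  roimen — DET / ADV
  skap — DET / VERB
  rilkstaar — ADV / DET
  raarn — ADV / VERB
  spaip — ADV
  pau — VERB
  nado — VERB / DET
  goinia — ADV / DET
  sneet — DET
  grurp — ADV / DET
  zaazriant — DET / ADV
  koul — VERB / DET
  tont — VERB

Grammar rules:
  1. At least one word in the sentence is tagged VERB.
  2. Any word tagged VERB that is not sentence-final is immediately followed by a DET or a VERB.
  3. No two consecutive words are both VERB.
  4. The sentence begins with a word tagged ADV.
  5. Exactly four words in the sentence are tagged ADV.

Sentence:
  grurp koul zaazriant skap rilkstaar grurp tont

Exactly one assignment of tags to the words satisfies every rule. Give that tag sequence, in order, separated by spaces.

ADV DET ADV DET ADV ADV VERB

Candidates per position — 1:grurp {ADV,DET}; 2:koul {VERB,DET}; 3:zaazriant {DET,ADV}; 4:skap {DET,VERB}; 5:rilkstaar {ADV,DET}; 6:grurp {ADV,DET}; 7:tont {VERB}.
At position 1, choosing DET makes rule 4 impossible to satisfy; hence ADV.
At position 3, choosing DET makes rule 5 impossible to satisfy; hence ADV.
At position 5, choosing DET makes rule 5 impossible to satisfy; hence ADV.
At position 6, choosing DET makes rule 5 impossible to satisfy; hence ADV.
At position 2, choosing VERB makes rule 2 impossible to satisfy; hence DET.
At position 4, choosing VERB makes rule 2 impossible to satisfy; hence DET.
That leaves exactly one tagging: ADV DET ADV DET ADV ADV VERB.
Check: rule 1 ✓; rule 2 ✓; rule 3 ✓; rule 4 ✓; rule 5 ✓.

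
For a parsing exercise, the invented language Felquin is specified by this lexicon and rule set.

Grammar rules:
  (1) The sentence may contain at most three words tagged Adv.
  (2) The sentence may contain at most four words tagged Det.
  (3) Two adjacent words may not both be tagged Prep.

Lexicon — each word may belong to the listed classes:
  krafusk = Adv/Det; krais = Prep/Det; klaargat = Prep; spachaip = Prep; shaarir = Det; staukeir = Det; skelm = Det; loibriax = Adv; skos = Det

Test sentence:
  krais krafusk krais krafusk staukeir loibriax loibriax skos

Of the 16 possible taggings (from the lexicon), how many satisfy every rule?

7

Candidates per position — 1:krais {Prep,Det}; 2:krafusk {Adv,Det}; 3:krais {Prep,Det}; 4:krafusk {Adv,Det}; 5:staukeir {Det}; 6:loibriax {Adv}; 7:loibriax {Adv}; 8:skos {Det}.
There are 16 candidate sequences in total.
Checking each against the rules leaves 7 sequences.
Count = 7.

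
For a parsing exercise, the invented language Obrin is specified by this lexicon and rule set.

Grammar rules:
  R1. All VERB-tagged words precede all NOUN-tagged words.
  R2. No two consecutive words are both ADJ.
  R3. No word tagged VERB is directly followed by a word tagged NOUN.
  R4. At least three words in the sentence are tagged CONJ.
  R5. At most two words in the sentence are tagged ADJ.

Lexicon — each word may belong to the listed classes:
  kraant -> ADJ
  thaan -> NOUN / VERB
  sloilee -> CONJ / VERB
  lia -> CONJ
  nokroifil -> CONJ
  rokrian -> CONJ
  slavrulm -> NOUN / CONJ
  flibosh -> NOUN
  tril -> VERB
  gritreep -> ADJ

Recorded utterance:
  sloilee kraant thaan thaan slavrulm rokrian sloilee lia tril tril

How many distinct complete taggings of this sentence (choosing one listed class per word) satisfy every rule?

4

Candidates per position — 1:sloilee {CONJ,VERB}; 2:kraant {ADJ}; 3:thaan {NOUN,VERB}; 4:thaan {NOUN,VERB}; 5:slavrulm {NOUN,CONJ}; 6:rokrian {CONJ}; 7:sloilee {CONJ,VERB}; 8:lia {CONJ}; 9:tril {VERB}; 10:tril {VERB}.
There are 32 candidate sequences in total.
The sequences that satisfy every rule: CONJ ADJ VERB VERB CONJ CONJ CONJ CONJ VERB VERB; CONJ ADJ VERB VERB CONJ CONJ VERB CONJ VERB VERB; VERB ADJ VERB VERB CONJ CONJ CONJ CONJ VERB VERB; VERB ADJ VERB VERB CONJ CONJ VERB CONJ VERB VERB.
Count = 4.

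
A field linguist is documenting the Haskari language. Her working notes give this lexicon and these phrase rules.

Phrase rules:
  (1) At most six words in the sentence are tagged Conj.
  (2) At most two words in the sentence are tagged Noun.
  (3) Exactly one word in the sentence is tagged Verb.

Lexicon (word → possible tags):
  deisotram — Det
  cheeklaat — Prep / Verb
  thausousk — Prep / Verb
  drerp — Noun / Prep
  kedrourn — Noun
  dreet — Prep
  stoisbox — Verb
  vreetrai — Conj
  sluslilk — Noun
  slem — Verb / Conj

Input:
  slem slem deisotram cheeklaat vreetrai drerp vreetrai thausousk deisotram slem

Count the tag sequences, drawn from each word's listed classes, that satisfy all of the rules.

Candidates per position — 1:slem {Verb,Conj}; 2:slem {Verb,Conj}; 3:deisotram {Det}; 4:cheeklaat {Prep,Verb}; 5:vreetrai {Conj}; 6:drerp {Noun,Prep}; 7:vreetrai {Conj}; 8:thausousk {Prep,Verb}; 9:deisotram {Det}; 10:slem {Verb,Conj}.
There are 64 candidate sequences in total.
Checking each against the rules leaves 10 sequences.
Count = 10.

10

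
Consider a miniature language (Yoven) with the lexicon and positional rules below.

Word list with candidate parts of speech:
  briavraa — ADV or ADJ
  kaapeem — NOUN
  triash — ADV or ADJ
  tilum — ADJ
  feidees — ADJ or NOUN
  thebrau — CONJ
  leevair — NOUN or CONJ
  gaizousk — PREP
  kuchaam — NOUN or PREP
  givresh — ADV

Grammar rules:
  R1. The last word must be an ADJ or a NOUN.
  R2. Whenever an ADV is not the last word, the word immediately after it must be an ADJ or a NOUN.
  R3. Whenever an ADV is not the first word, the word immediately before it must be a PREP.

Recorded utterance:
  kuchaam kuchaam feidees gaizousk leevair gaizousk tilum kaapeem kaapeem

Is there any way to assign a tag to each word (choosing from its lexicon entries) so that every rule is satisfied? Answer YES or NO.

Candidates per position — 1:kuchaam {NOUN,PREP}; 2:kuchaam {NOUN,PREP}; 3:feidees {ADJ,NOUN}; 4:gaizousk {PREP}; 5:leevair {NOUN,CONJ}; 6:gaizousk {PREP}; 7:tilum {ADJ}; 8:kaapeem {NOUN}; 9:kaapeem {NOUN}.
One satisfying assignment: PREP PREP NOUN PREP CONJ PREP ADJ NOUN NOUN.
Rule-by-rule: rule 1 ok; rule 2 ok; rule 3 ok.

YES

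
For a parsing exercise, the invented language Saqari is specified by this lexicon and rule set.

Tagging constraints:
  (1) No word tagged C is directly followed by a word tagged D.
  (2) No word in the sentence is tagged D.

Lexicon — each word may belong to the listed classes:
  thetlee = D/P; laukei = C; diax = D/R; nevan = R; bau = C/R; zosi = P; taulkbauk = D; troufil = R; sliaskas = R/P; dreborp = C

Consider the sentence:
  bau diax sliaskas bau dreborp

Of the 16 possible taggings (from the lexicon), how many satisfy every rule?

Candidates per position — 1:bau {C,R}; 2:diax {D,R}; 3:sliaskas {R,P}; 4:bau {C,R}; 5:dreborp {C}.
There are 16 candidate sequences in total.
Checking each against the rules leaves 8 sequences.
Count = 8.

8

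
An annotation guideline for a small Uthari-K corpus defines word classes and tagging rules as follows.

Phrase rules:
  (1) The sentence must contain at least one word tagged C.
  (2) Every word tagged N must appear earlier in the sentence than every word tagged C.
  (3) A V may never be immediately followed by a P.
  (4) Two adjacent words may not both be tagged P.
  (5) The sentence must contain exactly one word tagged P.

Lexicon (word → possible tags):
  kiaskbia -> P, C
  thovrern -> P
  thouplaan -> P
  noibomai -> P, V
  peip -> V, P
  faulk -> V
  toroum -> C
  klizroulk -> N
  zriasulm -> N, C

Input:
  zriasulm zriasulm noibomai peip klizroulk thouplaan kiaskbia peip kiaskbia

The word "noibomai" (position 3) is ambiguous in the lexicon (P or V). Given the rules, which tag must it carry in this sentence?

Candidates per position — 1:zriasulm {N,C}; 2:zriasulm {N,C}; 3:noibomai {P,V}; 4:peip {V,P}; 5:klizroulk {N}; 6:thouplaan {P}; 7:kiaskbia {P,C}; 8:peip {V,P}; 9:kiaskbia {P,C}.
If word 1 were C, no tagging could satisfy rule 2; so word 1 is N.
If word 2 were C, no tagging could satisfy rule 2; so word 2 is N.
If word 3 were P, no tagging could satisfy rule 5; so word 3 is V.
If word 4 were P, no tagging could satisfy rule 3; so word 4 is V.
If word 7 were P, no tagging could satisfy rule 4; so word 7 is C.
If word 8 were P, no tagging could satisfy rule 5; so word 8 is V.
If word 9 were P, no tagging could satisfy rule 3; so word 9 is C.
The unique satisfying tagging is: N N V V N P C V C.
Checking: rule 1 satisfied; rule 2 satisfied; rule 3 satisfied; rule 4 satisfied; rule 5 satisfied.

V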